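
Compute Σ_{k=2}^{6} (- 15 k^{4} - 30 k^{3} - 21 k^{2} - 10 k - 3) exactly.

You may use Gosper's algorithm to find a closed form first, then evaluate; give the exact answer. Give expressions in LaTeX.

Σ = -49415

r(k) = (15*k**4 + 90*k**3 + 201*k**2 + 202*k + 79)/(15*k**4 + 30*k**3 + 21*k**2 + 10*k + 3) after simplifying.
So A=1 and B=1, with C=k**4 + 2*k**3 + 7*k**2/5 + 2*k/3 + 1/5.
Need (1)·f(k+1) − (1)·f(k) = k**4 + 2*k**3 + 7*k**2/5 + 2*k/3 + 1/5.
d = 5 from the (0,0,4) case.
Coefficient equations give f(k) = k*(3*k**4 - 3*k**2 + 2*k + 1)/15.
Certificate R = B(k−1)f/C = k*(3*k**4 - 3*k**2 + 2*k + 1)/(15*k**4 + 30*k**3 + 21*k**2 + 10*k + 3) gives s_k = k*(-3*k**4 + 3*k**2 - 2*k - 1).
s_(k+1) − s_k = -15*k**4 - 30*k**3 - 21*k**2 - 10*k - 3 = t_k.
Sum = s_(7) − s_(2); s_(7) = -49497, s_(2) = -82 ⇒ -49415.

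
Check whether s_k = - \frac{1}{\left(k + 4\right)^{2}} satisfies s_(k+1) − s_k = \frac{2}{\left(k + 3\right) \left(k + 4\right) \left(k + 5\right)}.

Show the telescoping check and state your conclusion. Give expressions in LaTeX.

Invalid: residual \frac{- 3 k - 13}{k^{5} + 21 k^{4} + 175 k^{3} + 723 k^{2} + 1480 k + 1200} ≠ 0.

s_(k+1) = -1/(k + 5)**2
s_(k+1) − s_k = -1/(k + 5)**2 + (k + 4)**(-2)
(s_(k+1) − s_k) − t_k = (-3*k - 13)/(k**5 + 21*k**4 + 175*k**3 + 723*k**2 + 1480*k + 1200)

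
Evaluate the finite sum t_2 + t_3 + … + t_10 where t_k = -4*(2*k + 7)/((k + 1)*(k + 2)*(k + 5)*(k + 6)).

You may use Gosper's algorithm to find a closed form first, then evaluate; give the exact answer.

Σ = -19/112

t_(k+1)/t_k = (k + 1)*(k + 5)*(2*k + 9)/((k + 3)*(k + 7)*(2*k + 7)).
So A=k + 1 and B=k + 7, with C=k**3 + 21*k**2/2 + 73*k/2 + 42.
Need (k + 1)·f(k+1) − (k + 6)·f(k) = k**3 + 21*k**2/2 + 73*k/2 + 42.
d = 5 from the (1,1,3) case.
Match coefficients ⇒ f(k) = k*(k + 2)*(k + 3)*(k + 4)*(k + 6)/10.
R(k) = B(k−1)·f(k)/C(k) = k*(k + 2)*(k + 6)**2/(5*(2*k + 7)); s_k = R·t_k = 4*k*(-k - 6)/(5*(k**2 + 6*k + 5)).
Δs = 4*(-2*k - 7)/(k**4 + 14*k**3 + 65*k**2 + 112*k + 60), as required.
Sum = s_(11) − s_(2); s_(11) = -187/240, s_(2) = -64/105 ⇒ -19/112.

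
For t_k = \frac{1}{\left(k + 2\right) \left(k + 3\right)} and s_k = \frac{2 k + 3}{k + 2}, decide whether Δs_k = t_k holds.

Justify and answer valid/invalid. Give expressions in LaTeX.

s_(k+1) = (2*k + 5)/(k + 3)
s_(k+1) − s_k = 1/(k**2 + 5*k + 6)
(s_(k+1) − s_k) − t_k = 0

Valid — Δs_k = t_k.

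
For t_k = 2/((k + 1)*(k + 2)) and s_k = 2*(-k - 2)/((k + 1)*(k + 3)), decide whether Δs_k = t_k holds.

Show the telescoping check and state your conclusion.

Invalid: residual 2*(-2*k - 5)/(k**4 + 10*k**3 + 35*k**2 + 50*k + 24) ≠ 0.

s_(k+1) = 2*(-k - 3)/((k + 2)*(k + 4))
s_(k+1) − s_k = 2*(k**2 + 5*k + 7)/(k**4 + 10*k**3 + 35*k**2 + 50*k + 24)
(s_(k+1) − s_k) − t_k = 2*(-2*k - 5)/(k**4 + 10*k**3 + 35*k**2 + 50*k + 24)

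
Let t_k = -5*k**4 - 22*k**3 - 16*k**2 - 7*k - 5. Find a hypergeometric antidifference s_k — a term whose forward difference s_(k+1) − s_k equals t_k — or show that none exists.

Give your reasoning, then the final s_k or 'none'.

s_k = k*(-k**4 - 3*k**3 + 4*k**2 - k - 4)

The ratio is (5*k**4 + 42*k**3 + 112*k**2 + 125*k + 55)/(5*k**4 + 22*k**3 + 16*k**2 + 7*k + 5).
Take A(k)=1, B(k)=1, C(k)=k**4 + 22*k**3/5 + 16*k**2/5 + 7*k/5 + 1.
Set up (1)·f(k+1) − (1)·f(k) − (k**4 + 22*k**3/5 + 16*k**2/5 + 7*k/5 + 1) = 0.
deg f ≤ 5 (via 0,0,4).
A polynomial solution: f(k) = k*(k + 4)*(k**3 - k**2 + 1)/5.
Get s_k = R·t_k = k*(-k**4 - 3*k**3 + 4*k**2 - k - 4) with R(k) = B(k−1)f(k)/C(k) = k*(k + 4)*(k**3 - k**2 + 1)/(5*k**4 + 22*k**3 + 16*k**2 + 7*k + 5).
s_(k+1) − s_k = -5*k**4 - 22*k**3 - 16*k**2 - 7*k - 5 = t_k.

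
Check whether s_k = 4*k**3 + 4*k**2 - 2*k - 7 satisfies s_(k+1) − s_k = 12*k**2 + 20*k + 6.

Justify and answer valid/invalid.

Valid — Δs_k = t_k.

s_(k+1) = 4*k**3 + 16*k**2 + 18*k - 1
s_(k+1) − s_k = 12*k**2 + 20*k + 6
(s_(k+1) − s_k) − t_k = 0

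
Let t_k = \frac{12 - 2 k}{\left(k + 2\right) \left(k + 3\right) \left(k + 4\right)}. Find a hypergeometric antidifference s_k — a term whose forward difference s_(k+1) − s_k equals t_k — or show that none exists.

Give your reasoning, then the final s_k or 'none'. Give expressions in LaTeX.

Ratio r(k) = (k - 5)*(k + 2)/((k - 6)*(k + 5)).
A = k + 2, B = k + 5, C = k - 6.
Set up (k + 2)·f(k+1) − (k + 4)·f(k) − (k - 6) = 0.
d = 2 from the (1,1,1) case.
Coefficient equations give f(k) = -k*(k + 8)/3.
Certificate R = B(k−1)f/C = -k*(k + 4)*(k + 8)/(3*(k - 6)) gives s_k = 2*k*(k + 8)/(3*(k + 2)*(k + 3)).
Δs = 2*(6 - k)/(k**3 + 9*k**2 + 26*k + 24), as required.

s_k = \frac{2 k \left(k + 8\right)}{3 \left(k + 2\right) \left(k + 3\right)}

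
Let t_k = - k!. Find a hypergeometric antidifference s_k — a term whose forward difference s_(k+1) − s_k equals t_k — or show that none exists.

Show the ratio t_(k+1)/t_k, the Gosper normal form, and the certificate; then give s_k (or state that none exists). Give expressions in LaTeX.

no hypergeometric antidifference exists

t_(k+1)/t_k = k + 1.
Normal form (A,B,C) = (k + 1, 1, 1).
Need (k + 1)·f(k+1) − (1)·f(k) = 1.
Bound: deg f ≤ -1.
Bound -1 < 0, so the key equation has no polynomial solution.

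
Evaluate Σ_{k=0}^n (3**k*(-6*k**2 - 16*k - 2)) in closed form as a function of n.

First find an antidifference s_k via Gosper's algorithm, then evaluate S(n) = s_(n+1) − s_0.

S(n) = -9*3**n*n**2 - 15*3**n*n - 2

The ratio is 3*(3*k**2 + 14*k + 12)/(3*k**2 + 8*k + 1).
Gosper form: A/B · C(k+1)/C(k) with A=3, B=1, C=k**2 + 8*k/3 + 1/3.
Set up (3)·f(k+1) − (1)·f(k) − (k**2 + 8*k/3 + 1/3) = 0.
From deg A=0, deg B=0, deg C=2: d=2.
Solve for f: f(k) = (k - 1)*(3*k + 2)/6 (degree 2 ≤ 2).
So s_k = (B(k−1)f/C)·t_k = ((k - 1)*(3*k + 2)/(2*(3*k**2 + 8*k + 1)))·t_k = 3**k*(-3*k**2 + k + 2).
s_(k+1) − s_k = 3**k*(-6*k**2 - 16*k - 2) = t_k.
Evaluate: s_(n+1) = 3**(n + 1)*n*(-3*n - 5); subtract s_(0) = 2 ⇒ S(n) = -9*3**n*n**2 - 15*3**n*n - 2.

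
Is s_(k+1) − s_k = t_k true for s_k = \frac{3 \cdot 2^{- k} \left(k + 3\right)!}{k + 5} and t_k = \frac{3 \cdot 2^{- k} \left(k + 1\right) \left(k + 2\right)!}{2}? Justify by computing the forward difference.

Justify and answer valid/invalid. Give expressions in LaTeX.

Invalid: residual - \frac{3 \cdot 2^{- k} \left(k^{2} + 6 k + 3\right) \left(k + 2\right)!}{\left(k + 5\right) \left(k + 6\right)} ≠ 0.

s_(k+1) = 3*factorial(k + 4)/(2*2**k*(k + 6))
s_(k+1) − s_k = 3*(k**2 + 7*k + 8)*factorial(k + 3)/(2*2**k*(k + 5)*(k + 6))
(s_(k+1) − s_k) − t_k = -3*(k**2 + 6*k + 3)*factorial(k + 2)/(2**k*(k + 5)*(k + 6))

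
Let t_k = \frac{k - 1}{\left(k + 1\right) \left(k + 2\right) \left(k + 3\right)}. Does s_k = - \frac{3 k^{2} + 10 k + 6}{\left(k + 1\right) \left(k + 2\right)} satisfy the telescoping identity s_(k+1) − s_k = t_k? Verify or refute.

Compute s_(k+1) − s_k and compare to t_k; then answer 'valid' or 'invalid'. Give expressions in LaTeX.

valid; difference matches t_k

s_(k+1) = (-10*k - 3*(k + 1)**2 - 16)/((k + 2)*(k + 3))
s_(k+1) − s_k = (k - 1)/(k**3 + 6*k**2 + 11*k + 6)
(s_(k+1) − s_k) − t_k = 0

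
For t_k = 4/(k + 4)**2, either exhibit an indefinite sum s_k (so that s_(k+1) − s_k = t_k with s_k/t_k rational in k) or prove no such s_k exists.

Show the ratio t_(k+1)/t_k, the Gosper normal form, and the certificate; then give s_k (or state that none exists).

not Gosper-summable; s_k does not exist

Step 1: r(k) = (k + 4)**2/(k + 5)**2.
A = k**2 + 8*k + 16, B = k**2 + 10*k + 25, C = 1.
f must satisfy (k**2 + 8*k + 16)·f(k+1) − (k**2 + 8*k + 16)·f(k) = 1.
From deg A=2, deg B=2, deg C=0: d=0.
Put f(k) = c0: A·f(k+1) − B(k−1)·f(k) − C = -1; need -1 = 0 — inconsistent ⇒ no f, not summable.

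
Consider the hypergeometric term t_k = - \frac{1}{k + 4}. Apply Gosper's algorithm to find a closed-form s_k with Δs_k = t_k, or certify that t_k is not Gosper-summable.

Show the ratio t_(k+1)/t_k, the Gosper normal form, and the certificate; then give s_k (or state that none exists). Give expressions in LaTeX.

Ratio r(k) = (k + 4)/(k + 5).
Factor: A=k + 4; B=k + 5; C=1.
Key eq: (k + 4)·f(k+1) = (k + 4)·f(k) + (1).
Degrees (1,1,0) ⇒ d ≤ 0.
f = c0 ⇒ A·f(k+1) − B(k−1)·f(k) − C = -1. The system {-1 = 0} is inconsistent; no antidifference.

none (Gosper's algorithm certifies no s_k)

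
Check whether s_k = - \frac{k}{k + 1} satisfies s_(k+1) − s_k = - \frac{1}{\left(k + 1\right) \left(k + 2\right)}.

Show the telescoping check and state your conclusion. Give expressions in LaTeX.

s_(k+1) = (-k - 1)/(k + 2)
s_(k+1) − s_k = -1/(k**2 + 3*k + 2)
(s_(k+1) − s_k) − t_k = 0

Valid: the claim telescopes to t_k.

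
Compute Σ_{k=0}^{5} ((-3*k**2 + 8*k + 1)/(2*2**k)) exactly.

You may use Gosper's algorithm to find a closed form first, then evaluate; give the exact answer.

Σ = 3/2

Ratio r(k) = (3*k**2 - 2*k - 6)/(2*(3*k**2 - 8*k - 1)).
A = 1/2, B = 1, C = k**2 - 8*k/3 - 1/3.
Set up (1/2)·f(k+1) − (1)·f(k) − (k**2 - 8*k/3 - 1/3) = 0.
Degrees (0,0,2) ⇒ d ≤ 2.
A polynomial solution: f(k) = -2*k*(3*k - 2)/3.
Get s_k = R·t_k = k*(3*k - 2)/2**k with R(k) = B(k−1)f(k)/C(k) = -2*k*(3*k - 2)/(3*k**2 - 8*k - 1).
Check: Δs_k = (-3*k**2 + 8*k + 1)/(2*2**k). ✓
Sum = s_(6) − s_(0); s_(6) = 3/2, s_(0) = 0 ⇒ 3/2.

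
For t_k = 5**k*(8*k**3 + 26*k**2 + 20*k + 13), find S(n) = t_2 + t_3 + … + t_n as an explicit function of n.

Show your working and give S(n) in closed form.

S(n) = 10*5**n*n**3 + 25*5**n*n**2 + 20*5**n*n + 15*5**n - 350

r(k) = 5*(8*k**3 + 50*k**2 + 96*k + 67)/(8*k**3 + 26*k**2 + 20*k + 13) after simplifying.
A = 5, B = 1, C = k**3 + 13*k**2/4 + 5*k/2 + 13/8.
Solve (5)·f(k+1) − (1)·f(k) = k**3 + 13*k**2/4 + 5*k/2 + 13/8.
Bound: deg f ≤ 3.
Match coefficients ⇒ f(k) = (2*k**3 - k**2 + 2)/8.
Certificate R = B(k−1)f/C = (2*k**3 - k**2 + 2)/(8*k**3 + 26*k**2 + 20*k + 13) gives s_k = 5**k*(2*k**3 - k**2 + 2).
Δs = 5**k*(8*k**3 + 26*k**2 + 20*k + 13), as required.
Evaluate: s_(n+1) = 5**(n + 1)*(2*n**3 + 5*n**2 + 4*n + 3); subtract s_(2) = 350 ⇒ S(n) = 10*5**n*n**3 + 25*5**n*n**2 + 20*5**n*n + 15*5**n - 350.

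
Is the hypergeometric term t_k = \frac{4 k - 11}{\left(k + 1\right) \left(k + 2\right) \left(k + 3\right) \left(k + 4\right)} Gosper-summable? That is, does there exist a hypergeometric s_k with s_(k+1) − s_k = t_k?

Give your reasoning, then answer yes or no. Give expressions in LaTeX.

Yes. s_k = \frac{k \left(- k^{2} - 6 k - 15\right)}{2 \left(k + 1\right) \left(k + 2\right) \left(k + 3\right)}.

The ratio is (k + 1)*(4*k - 7)/((k + 5)*(4*k - 11)).
Gosper form: A/B · C(k+1)/C(k) with A=k + 1, B=k + 5, C=k - 11/4.
Solve (k + 1)·f(k+1) − (k + 4)·f(k) = k - 11/4.
Bound: deg f ≤ 3.
A polynomial solution: f(k) = -k*(k**2 + 6*k + 15)/8.
Then R = B(k−1)f/C = -k*(k + 4)*(k**2 + 6*k + 15)/(2*(4*k - 11)), so s_k = R(k)·t_k = k*(-k**2 - 6*k - 15)/(2*(k + 1)*(k + 2)*(k + 3)).
Verify: (4*k - 11)/(k**4 + 10*k**3 + 35*k**2 + 50*k + 24) matches t_k.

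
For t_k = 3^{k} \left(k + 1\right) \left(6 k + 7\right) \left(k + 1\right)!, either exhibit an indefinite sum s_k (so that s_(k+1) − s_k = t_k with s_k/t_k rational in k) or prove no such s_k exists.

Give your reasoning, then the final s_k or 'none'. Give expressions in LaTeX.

s_k = 3^{k} \left(2 k - 1\right) \left(k + 1\right)!

t_(k+1)/t_k = (k + 2)**2*(18*k + 39)/((k + 1)*(6*k + 7)).
Factor: A=3*k + 6; B=1; C=k**2 + 13*k/6 + 7/6.
Solve (3*k + 6)·f(k+1) − (1)·f(k) = k**2 + 13*k/6 + 7/6.
deg f ≤ 1 (via 1,0,2).
Coefficient equations give f(k) = (2*k - 1)/6.
So s_k = (B(k−1)f/C)·t_k = ((2*k - 1)/((k + 1)*(6*k + 7)))·t_k = 3**k*(2*k - 1)*factorial(k + 1).
Verify: 3**k*(k + 1)*(6*k + 7)*factorial(k + 1) matches t_k.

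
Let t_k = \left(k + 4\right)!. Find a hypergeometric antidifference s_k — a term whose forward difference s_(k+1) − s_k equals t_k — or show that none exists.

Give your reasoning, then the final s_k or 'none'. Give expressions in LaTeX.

t_(k+1)/t_k = k + 5.
Gosper form: A/B · C(k+1)/C(k) with A=k + 5, B=1, C=1.
Key eq: (k + 5)·f(k+1) = (1)·f(k) + (1).
From deg A=1, deg B=0, deg C=0: d=-1.
Negative degree bound (-1): no f exists, t_k not Gosper-summable.

not Gosper-summable; s_k does not exist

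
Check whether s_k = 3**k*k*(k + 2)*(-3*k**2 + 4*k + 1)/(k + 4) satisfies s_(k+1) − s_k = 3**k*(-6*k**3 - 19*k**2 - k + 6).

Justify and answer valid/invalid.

s_(k+1) = 3**(k + 1)*(k + 1)*(k + 3)*(4*k - 3*(k + 1)**2 + 5)/(k + 5)
s_(k+1) − s_k = 3**k*(-6*k**5 - 61*k**4 - 212*k**3 - 221*k**2 + 32*k + 72)/(k**2 + 9*k + 20)
(s_(k+1) − s_k) − t_k = 2*3**k*(6*k**4 + 40*k**3 + 81*k**2 - k - 24)/(k**2 + 9*k + 20)

Invalid: residual 2*3**k*(6*k**4 + 40*k**3 + 81*k**2 - k - 24)/(k**2 + 9*k + 20) ≠ 0.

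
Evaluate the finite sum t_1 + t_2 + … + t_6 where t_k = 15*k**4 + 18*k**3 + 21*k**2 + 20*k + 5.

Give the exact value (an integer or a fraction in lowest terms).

Σ = 44424

Compute t_(k+1)/t_k: get (15*k**4 + 78*k**3 + 165*k**2 + 176*k + 79)/(15*k**4 + 18*k**3 + 21*k**2 + 20*k + 5).
So A=1 and B=1, with C=k**4 + 6*k**3/5 + 7*k**2/5 + 4*k/3 + 1/3.
Need (1)·f(k+1) − (1)·f(k) = k**4 + 6*k**3/5 + 7*k**2/5 + 4*k/3 + 1/3.
d = 5 from the (0,0,4) case.
Solving with deg f ≤ 5: f(k) = k*(3*k**4 - 3*k**3 + 3*k**2 + 4*k - 2)/15.
Get s_k = R·t_k = k*(3*k**4 - 3*k**3 + 3*k**2 + 4*k - 2) with R(k) = B(k−1)f(k)/C(k) = k*(3*k**4 - 3*k**3 + 3*k**2 + 4*k - 2)/(15*k**4 + 18*k**3 + 21*k**2 + 20*k + 5).
Δs = 15*k**4 + 18*k**3 + 21*k**2 + 20*k + 5, as required.
Σ_(k=1)^(6) t_k = s_(7) − s_(1) = 44429 − (5) = 44424.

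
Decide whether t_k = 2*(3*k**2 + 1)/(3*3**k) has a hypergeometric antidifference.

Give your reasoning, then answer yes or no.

t_(k+1)/t_k = (3*(k + 1)**2 + 1)/(3*(3*k**2 + 1)).
A = 1/3, B = 1, C = k**2 + 1/3.
Need (1/3)·f(k+1) − (1)·f(k) = k**2 + 1/3.
d = 2 from the (0,0,2) case.
Coefficient equations give f(k) = -(3*k**2 + 3*k + 4)/2.
Get s_k = R·t_k = (-3*k**2 - 3*k - 4)/3**k with R(k) = B(k−1)f(k)/C(k) = -3*(3*k**2 + 3*k + 4)/(2*(3*k**2 + 1)).
Check: Δs_k = 2*(3*k**2 + 1)/(3*3**k). ✓

Yes. s_k = (-3*k**2 - 3*k - 4)/3**k.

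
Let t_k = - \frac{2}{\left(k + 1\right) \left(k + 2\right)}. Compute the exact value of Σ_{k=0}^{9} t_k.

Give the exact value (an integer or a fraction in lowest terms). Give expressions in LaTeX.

Σ = -20/11

The ratio is (k + 1)/(k + 3).
A = k + 1, B = k + 3, C = 1.
Key eq: (k + 1)·f(k+1) = (k + 2)·f(k) + (1).
Degrees (1,1,0) ⇒ d ≤ 1.
Solve for f: f(k) = k (degree 1 ≤ 1).
Then R = B(k−1)f/C = k*(k + 2), so s_k = R(k)·t_k = -2*k/(k + 1).
Check: Δs_k = -2/(k**2 + 3*k + 2). ✓
Telescoping: Σ = s_(10) − s_(0) = -20/11 − (0) = -20/11.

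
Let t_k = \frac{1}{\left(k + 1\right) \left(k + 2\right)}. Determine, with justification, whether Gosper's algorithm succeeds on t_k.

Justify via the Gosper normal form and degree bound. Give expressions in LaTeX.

Yes. s_k = \frac{k}{k + 1}.

r(k) = (k + 1)/(k + 3) after simplifying.
Gosper form: A/B · C(k+1)/C(k) with A=k + 1, B=k + 3, C=1.
Key eq: (k + 1)·f(k+1) = (k + 2)·f(k) + (1).
deg f ≤ 1 (via 1,1,0).
Solve for f: f(k) = k (degree 1 ≤ 1).
Certificate R = B(k−1)f/C = k*(k + 2) gives s_k = k/(k + 1).
s_(k+1) − s_k = 1/(k**2 + 3*k + 2) = t_k.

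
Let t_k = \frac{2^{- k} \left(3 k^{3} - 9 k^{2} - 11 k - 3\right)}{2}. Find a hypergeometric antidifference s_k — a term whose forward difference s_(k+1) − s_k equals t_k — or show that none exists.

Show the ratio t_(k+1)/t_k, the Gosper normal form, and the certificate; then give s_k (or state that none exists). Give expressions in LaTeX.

r(k) = (3*k**3 - 20*k - 20)/(2*(3*k**3 - 9*k**2 - 11*k - 3)) after simplifying.
Take A(k)=1/2, B(k)=1, C(k)=k**3 - 3*k**2 - 11*k/3 - 1.
Need (1/2)·f(k+1) − (1)·f(k) = k**3 - 3*k**2 - 11*k/3 - 1.
From deg A=0, deg B=0, deg C=3: d=3.
A polynomial solution: f(k) = -2*(3*k**3 - 2*k - 2)/3.
Get s_k = R·t_k = (-3*k**3 + 2*k + 2)/2**k with R(k) = B(k−1)f(k)/C(k) = -2*(3*k**3 - 2*k - 2)/(3*k**3 - 9*k**2 - 11*k - 3).
Δs = (6*k**3 - 2*k - 3*(k + 1)**3)/(2*2**k), as required.

s_k = 2^{- k} \left(- 3 k^{3} + 2 k + 2\right)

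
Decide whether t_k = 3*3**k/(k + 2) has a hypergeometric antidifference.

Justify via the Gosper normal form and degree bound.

r(k) = 3*(k + 2)/(k + 3) after simplifying.
Take A(k)=3*k + 6, B(k)=k + 3, C(k)=1.
Solve (3*k + 6)·f(k+1) − (k + 2)·f(k) = 1.
deg f ≤ -1 (via 1,1,0).
d = -1 < 0 ⇒ no nonzero polynomial f; not summable.

No; the degree bound rules out any f.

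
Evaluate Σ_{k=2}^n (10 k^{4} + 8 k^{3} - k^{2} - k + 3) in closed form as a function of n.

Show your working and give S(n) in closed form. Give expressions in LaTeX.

The ratio is (10*k**4 + 48*k**3 + 83*k**2 + 61*k + 19)/(10*k**4 + 8*k**3 - k**2 - k + 3).
Normal form (A,B,C) = (1, 1, k**4 + 4*k**3/5 - k**2/10 - k/10 + 3/10).
f must satisfy (1)·f(k+1) − (1)·f(k) = k**4 + 4*k**3/5 - k**2/10 - k/10 + 3/10.
From deg A=0, deg B=0, deg C=4: d=5.
A polynomial solution: f(k) = k*(2*k**4 - 3*k**3 - k**2 + 2*k + 3)/10.
R(k) = B(k−1)·f(k)/C(k) = k*(2*k**4 - 3*k**3 - k**2 + 2*k + 3)/(10*k**4 + 8*k**3 - k**2 - k + 3); s_k = R·t_k = k*(2*k**4 - 3*k**3 - k**2 + 2*k + 3).
s_(k+1) − s_k = 10*k**4 + 8*k**3 - k**2 - k + 3 = t_k.
Telescope: S(n) = s_(n+1) − s_(2) = 2*n**5 + 7*n**4 + 7*n**3 + n**2 + 2*n + 3 − (22) = 2*n**5 + 7*n**4 + 7*n**3 + n**2 + 2*n - 19.

S(n) = 2 n^{5} + 7 n^{4} + 7 n^{3} + n^{2} + 2 n - 19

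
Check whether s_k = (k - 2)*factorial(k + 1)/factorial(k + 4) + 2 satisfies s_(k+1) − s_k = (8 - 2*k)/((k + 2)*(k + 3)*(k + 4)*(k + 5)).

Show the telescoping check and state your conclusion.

s_(k+1) = (k - 1)*factorial(k + 2)/factorial(k + 5) + 2
s_(k+1) − s_k = (8 - 2*k)/((k + 2)*(k + 3)*(k + 4)*(k + 5))
(s_(k+1) − s_k) − t_k = 0

valid; difference matches t_k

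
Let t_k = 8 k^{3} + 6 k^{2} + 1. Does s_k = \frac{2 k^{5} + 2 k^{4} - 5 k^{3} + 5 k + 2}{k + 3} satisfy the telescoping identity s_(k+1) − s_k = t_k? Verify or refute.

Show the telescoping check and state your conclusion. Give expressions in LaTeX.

Invalid: residual \frac{- 6 k^{4} - 32 k^{3} - 19 k^{2} + k - 2}{k^{2} + 7 k + 12} ≠ 0.

s_(k+1) = (5*k + 2*(k + 1)**5 + 2*(k + 1)**4 - 5*(k + 1)**3 + 7)/(k + 4)
s_(k+1) − s_k = 2*(4*k**5 + 28*k**4 + 53*k**3 + 27*k**2 + 4*k + 5)/(k**2 + 7*k + 12)
(s_(k+1) − s_k) − t_k = (-6*k**4 - 32*k**3 - 19*k**2 + k - 2)/(k**2 + 7*k + 12)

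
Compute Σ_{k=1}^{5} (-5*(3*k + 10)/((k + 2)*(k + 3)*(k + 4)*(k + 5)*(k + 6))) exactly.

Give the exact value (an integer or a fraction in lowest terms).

Σ = -79/1584

The ratio is (k + 2)*(3*k + 13)/((k + 7)*(3*k + 10)).
A = k + 2, B = k + 7, C = k + 10/3.
Key eq: (k + 2)·f(k+1) = (k + 6)·f(k) + (k + 10/3).
Bound: deg f ≤ 4.
Solve for f: f(k) = k*(k + 3)*(k**2 + 11*k + 38)/120 (degree 4 ≤ 4).
R(k) = B(k−1)·f(k)/C(k) = k*(k + 3)*(k + 6)*(k**2 + 11*k + 38)/(40*(3*k + 10)); s_k = R·t_k = k*(-k**2 - 11*k - 38)/(8*(k**3 + 11*k**2 + 38*k + 40)).
Verify: 5*(-3*k - 10)/(k**5 + 20*k**4 + 155*k**3 + 580*k**2 + 1044*k + 720) matches t_k.
Sum = s_(6) − s_(1); s_(6) = -21/176, s_(1) = -5/72 ⇒ -79/1584.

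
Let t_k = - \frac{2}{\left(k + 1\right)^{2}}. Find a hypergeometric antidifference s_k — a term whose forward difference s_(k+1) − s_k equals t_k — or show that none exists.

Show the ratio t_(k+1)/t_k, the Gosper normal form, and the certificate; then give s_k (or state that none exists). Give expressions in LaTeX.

t_(k+1)/t_k = (k + 1)**2/(k + 2)**2.
So A=k**2 + 2*k + 1 and B=k**2 + 4*k + 4, with C=1.
Need (k**2 + 2*k + 1)·f(k+1) − (k**2 + 2*k + 1)·f(k) = 1.
From deg A=2, deg B=2, deg C=0: d=0.
Generic f = c0 gives residual -1; -1 = 0 cannot hold, so t_k is not Gosper-summable.

none (Gosper's algorithm certifies no s_k)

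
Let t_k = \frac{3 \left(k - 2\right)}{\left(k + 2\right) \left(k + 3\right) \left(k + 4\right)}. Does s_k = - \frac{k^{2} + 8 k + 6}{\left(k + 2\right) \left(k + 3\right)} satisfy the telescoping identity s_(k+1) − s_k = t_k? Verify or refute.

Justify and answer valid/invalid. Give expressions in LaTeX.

Valid — Δs_k = t_k.

s_(k+1) = (-8*k - (k + 1)**2 - 14)/((k + 3)*(k + 4))
s_(k+1) − s_k = 3*(k - 2)/(k**3 + 9*k**2 + 26*k + 24)
(s_(k+1) − s_k) − t_k = 0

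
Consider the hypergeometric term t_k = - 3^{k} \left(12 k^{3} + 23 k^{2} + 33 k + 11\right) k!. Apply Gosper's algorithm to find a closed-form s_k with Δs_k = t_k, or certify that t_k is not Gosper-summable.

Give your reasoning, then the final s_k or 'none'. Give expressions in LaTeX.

Compute t_(k+1)/t_k: get 3*(12*k**4 + 71*k**3 + 174*k**2 + 194*k + 79)/(12*k**3 + 23*k**2 + 33*k + 11).
A = 3*k + 3, B = 1, C = k**3 + 23*k**2/12 + 11*k/4 + 11/12.
Need (3*k + 3)·f(k+1) − (1)·f(k) = k**3 + 23*k**2/12 + 11*k/4 + 11/12.
Degrees (1,0,3) ⇒ d ≤ 2.
A polynomial solution: f(k) = (4*k**2 - 3*k + 4)/12.
Then R = B(k−1)f/C = (4*k**2 - 3*k + 4)/(12*k**3 + 23*k**2 + 33*k + 11), so s_k = R(k)·t_k = -3**k*(4*k**2 - 3*k + 4)*factorial(k).
s_(k+1) − s_k = -3**k*(12*k**3 + 23*k**2 + 33*k + 11)*factorial(k) = t_k.

s_k = - 3^{k} \left(4 k^{2} - 3 k + 4\right) k!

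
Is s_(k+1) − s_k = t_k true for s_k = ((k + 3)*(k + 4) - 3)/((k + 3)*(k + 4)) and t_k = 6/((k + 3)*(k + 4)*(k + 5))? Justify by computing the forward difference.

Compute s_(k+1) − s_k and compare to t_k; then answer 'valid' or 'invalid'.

s_(k+1) = ((k + 4)*(k + 5) - 3)/((k + 4)*(k + 5))
s_(k+1) − s_k = 6/(k**3 + 12*k**2 + 47*k + 60)
(s_(k+1) − s_k) − t_k = 0

Valid — Δs_k = t_k.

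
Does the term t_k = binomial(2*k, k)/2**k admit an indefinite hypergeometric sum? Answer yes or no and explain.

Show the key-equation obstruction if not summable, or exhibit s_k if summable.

Step 1: r(k) = (2*k + 1)/(k + 1).
So A=2*k + 1 and B=k + 1, with C=1.
Solve (2*k + 1)·f(k+1) − (k)·f(k) = 1.
Bound: deg f ≤ -1.
Negative degree bound (-1): no f exists, t_k not Gosper-summable.

No. Not Gosper-summable.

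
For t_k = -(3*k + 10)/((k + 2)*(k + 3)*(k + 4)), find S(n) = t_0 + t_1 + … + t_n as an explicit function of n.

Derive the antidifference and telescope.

S(n) = (-4*n**2 - 19*n - 15)/(3*(n**2 + 7*n + 12))

Step 1: r(k) = (k + 2)*(3*k + 13)/((k + 5)*(3*k + 10)).
So A=k + 2 and B=k + 5, with C=k + 10/3.
Set up (k + 2)·f(k+1) − (k + 4)·f(k) − (k + 10/3) = 0.
d = 2 from the (1,1,1) case.
A polynomial solution: f(k) = k*(4*k + 11)/9.
Get s_k = R·t_k = k*(-4*k - 11)/(3*(k + 2)*(k + 3)) with R(k) = B(k−1)f(k)/C(k) = k*(k + 4)*(4*k + 11)/(3*(3*k + 10)).
Verify: (-3*k - 10)/(k**3 + 9*k**2 + 26*k + 24) matches t_k.
Telescope: S(n) = s_(n+1) − s_(0) = (-4*n**2 - 19*n - 15)/(3*(n**2 + 7*n + 12)) − (0) = (-4*n**2 - 19*n - 15)/(3*(n**2 + 7*n + 12)).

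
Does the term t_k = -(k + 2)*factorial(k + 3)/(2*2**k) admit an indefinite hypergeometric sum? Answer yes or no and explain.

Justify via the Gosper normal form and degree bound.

Compute t_(k+1)/t_k: get (k + 3)*(k + 4)/(2*(k + 2)).
Factor: A=k/2 + 2; B=1; C=k + 2.
Solve (k/2 + 2)·f(k+1) − (1)·f(k) = k + 2.
From deg A=1, deg B=0, deg C=1: d=0.
Match coefficients ⇒ f(k) = 2.
Certificate R = B(k−1)f/C = 2/(k + 2) gives s_k = -factorial(k + 3)/2**k.
Verify: -(k + 2)*factorial(k + 3)/(2*2**k) matches t_k.

Yes. s_k = -factorial(k + 3)/2**k.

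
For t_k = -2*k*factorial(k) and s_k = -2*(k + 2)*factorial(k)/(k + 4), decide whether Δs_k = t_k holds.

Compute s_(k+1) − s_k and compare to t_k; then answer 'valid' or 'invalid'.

s_(k+1) = -2*(k + 3)*factorial(k + 1)/(k + 5)
s_(k+1) − s_k = -2*(k**3 + 7*k**2 + 12*k + 2)*factorial(k)/((k + 4)*(k + 5))
(s_(k+1) − s_k) − t_k = 4*(k**2 + 4*k - 1)*factorial(k)/((k + 4)*(k + 5))

Invalid: residual 4*(k**2 + 4*k - 1)*factorial(k)/((k + 4)*(k + 5)) ≠ 0.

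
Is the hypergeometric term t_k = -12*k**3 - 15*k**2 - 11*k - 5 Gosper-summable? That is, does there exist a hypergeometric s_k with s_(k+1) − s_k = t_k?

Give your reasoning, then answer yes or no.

Yes. s_k = k*(-3*k**3 + k**2 - k - 2).

Compute t_(k+1)/t_k: get (12*k**3 + 51*k**2 + 77*k + 43)/(12*k**3 + 15*k**2 + 11*k + 5).
Take A(k)=1, B(k)=1, C(k)=k**3 + 5*k**2/4 + 11*k/12 + 5/12.
Solve (1)·f(k+1) − (1)·f(k) = k**3 + 5*k**2/4 + 11*k/12 + 5/12.
deg f ≤ 4 (via 0,0,3).
Solving with deg f ≤ 4: f(k) = k*(3*k + 2)*(k**2 - k + 1)/12.
Get s_k = R·t_k = k*(-3*k**3 + k**2 - k - 2) with R(k) = B(k−1)f(k)/C(k) = k*(3*k + 2)*(k**2 - k + 1)/(12*k**3 + 15*k**2 + 11*k + 5).
Δs = -12*k**3 - 15*k**2 - 11*k - 5, as required.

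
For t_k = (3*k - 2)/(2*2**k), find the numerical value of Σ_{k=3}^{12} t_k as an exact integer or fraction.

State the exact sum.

r(k) = (3*k + 1)/(2*(3*k - 2)) after simplifying.
Normal form (A,B,C) = (1/2, 1, k - 2/3).
Solve (1/2)·f(k+1) − (1)·f(k) = k - 2/3.
d = 1 from the (0,0,1) case.
Match coefficients ⇒ f(k) = -2*(3*k + 1)/3.
Get s_k = R·t_k = (-3*k - 1)/2**k with R(k) = B(k−1)f(k)/C(k) = -2*(3*k + 1)/(3*k - 2).
s_(k+1) − s_k = (3*k - 2)/(2*2**k) = t_k.
Telescoping: Σ = s_(13) − s_(3) = -5/1024 − (-5/4) = 1275/1024.

Σ = 1275/1024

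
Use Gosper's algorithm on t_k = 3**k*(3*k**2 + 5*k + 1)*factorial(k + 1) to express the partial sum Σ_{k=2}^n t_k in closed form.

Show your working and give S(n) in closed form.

r(k) = 3*(3*k**3 + 17*k**2 + 31*k + 18)/(3*k**2 + 5*k + 1) after simplifying.
Normal form (A,B,C) = (3*k + 6, 1, k**2 + 5*k/3 + 1/3).
f must satisfy (3*k + 6)·f(k+1) − (1)·f(k) = k**2 + 5*k/3 + 1/3.
deg f ≤ 1 (via 1,0,2).
Solve for f: f(k) = (k - 1)/3 (degree 1 ≤ 1).
So s_k = (B(k−1)f/C)·t_k = ((k - 1)/(3*k**2 + 5*k + 1))·t_k = 3**k*(k - 1)*factorial(k + 1).
Δs = 3**k*(3*k**2 + 5*k + 1)*factorial(k + 1), as required.
Evaluate: s_(n+1) = 3**(n + 1)*n*factorial(n + 2); subtract s_(2) = 54 ⇒ S(n) = 3*3**n*n*factorial(n + 2) - 54.

S(n) = 3*3**n*n*factorial(n + 2) - 54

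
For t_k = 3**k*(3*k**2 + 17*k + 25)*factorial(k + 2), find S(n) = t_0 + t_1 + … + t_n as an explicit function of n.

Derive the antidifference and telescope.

S(n) = 3*3**n*n*factorial(n + 3) + 9*3**n*factorial(n + 3) - 4

t_(k+1)/t_k = 3*(3*k**3 + 32*k**2 + 114*k + 135)/(3*k**2 + 17*k + 25).
So A=3*k + 9 and B=1, with C=k**2 + 17*k/3 + 25/3.
f must satisfy (3*k + 9)·f(k+1) − (1)·f(k) = k**2 + 17*k/3 + 25/3.
d = 1 from the (1,0,2) case.
Coefficient equations give f(k) = (k + 2)/3.
R(k) = B(k−1)·f(k)/C(k) = (k + 2)/(3*k**2 + 17*k + 25); s_k = R·t_k = 3**k*(k + 2)*factorial(k + 2).
Check: Δs_k = 3**k*(3*k**2 + 17*k + 25)*factorial(k + 2). ✓
Telescope: S(n) = s_(n+1) − s_(0) = 3**(n + 1)*(n + 3)*factorial(n + 3) − (4) = 3*3**n*n*factorial(n + 3) + 9*3**n*factorial(n + 3) - 4.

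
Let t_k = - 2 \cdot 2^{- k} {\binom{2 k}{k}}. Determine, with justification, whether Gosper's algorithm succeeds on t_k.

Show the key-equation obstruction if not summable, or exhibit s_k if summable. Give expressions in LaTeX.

No; the degree bound rules out any f.

Step 1: r(k) = (2*k + 1)/(k + 1).
Take A(k)=2*k + 1, B(k)=k + 1, C(k)=1.
Key eq: (2*k + 1)·f(k+1) = (k)·f(k) + (1).
From deg A=1, deg B=1, deg C=0: d=-1.
Negative degree bound (-1): no f exists, t_k not Gosper-summable.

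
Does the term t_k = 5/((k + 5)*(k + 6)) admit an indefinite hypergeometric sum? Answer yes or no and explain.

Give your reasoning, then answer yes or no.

The ratio is (k + 5)/(k + 7).
Normal form (A,B,C) = (k + 5, k + 7, 1).
f must satisfy (k + 5)·f(k+1) − (k + 6)·f(k) = 1.
deg f ≤ 1 (via 1,1,0).
Match coefficients ⇒ f(k) = k/5.
Then R = B(k−1)f/C = k*(k + 6)/5, so s_k = R(k)·t_k = k/(k + 5).
Δs = 5/(k**2 + 11*k + 30), as required.

Yes. s_k = k/(k + 5).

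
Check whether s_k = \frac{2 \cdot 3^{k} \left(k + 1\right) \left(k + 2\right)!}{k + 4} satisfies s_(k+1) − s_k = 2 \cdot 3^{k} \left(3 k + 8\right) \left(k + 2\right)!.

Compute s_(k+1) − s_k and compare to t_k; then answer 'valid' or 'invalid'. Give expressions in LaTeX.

s_(k+1) = 6*3**k*(k + 2)*factorial(k + 3)/(k + 5)
s_(k+1) − s_k = 2*3**k*(3*k**3 + 26*k**2 + 72*k + 67)*factorial(k + 2)/((k + 4)*(k + 5))
(s_(k+1) − s_k) − t_k = -6*3**k*(3*k**2 + 20*k + 31)*factorial(k + 2)/((k + 4)*(k + 5))

Invalid: residual - \frac{6 \cdot 3^{k} \left(3 k^{2} + 20 k + 31\right) \left(k + 2\right)!}{\left(k + 4\right) \left(k + 5\right)} ≠ 0.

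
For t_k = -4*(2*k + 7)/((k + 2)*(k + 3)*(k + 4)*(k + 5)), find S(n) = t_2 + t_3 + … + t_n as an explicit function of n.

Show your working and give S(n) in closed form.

Ratio r(k) = (k + 2)*(2*k + 9)/((k + 6)*(2*k + 7)).
A = k + 2, B = k + 6, C = k + 7/2.
Solve (k + 2)·f(k+1) − (k + 5)·f(k) = k + 7/2.
From deg A=1, deg B=1, deg C=1: d=3.
Coefficient equations give f(k) = k*(k + 3)*(k + 6)/16.
Then R = B(k−1)f/C = k*(k + 3)*(k + 5)*(k + 6)/(8*(2*k + 7)), so s_k = R(k)·t_k = k*(-k - 6)/(2*(k**2 + 6*k + 8)).
Check: Δs_k = 4*(-2*k - 7)/(k**4 + 14*k**3 + 71*k**2 + 154*k + 120). ✓
Telescope: S(n) = s_(n+1) − s_(2) = (-n**2 - 8*n - 7)/(2*(n**2 + 8*n + 15)) − (-1/3) = (-n**2 - 8*n + 9)/(6*(n**2 + 8*n + 15)).

S(n) = (-n**2 - 8*n + 9)/(6*(n**2 + 8*n + 15))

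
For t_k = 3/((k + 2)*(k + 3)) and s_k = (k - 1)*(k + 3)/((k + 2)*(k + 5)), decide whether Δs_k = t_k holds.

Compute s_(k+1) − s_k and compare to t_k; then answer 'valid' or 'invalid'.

Invalid: residual 2*(k**2 - k - 18)/(k**4 + 16*k**3 + 91*k**2 + 216*k + 180) ≠ 0.

s_(k+1) = k*(k + 4)/((k + 3)*(k + 6))
s_(k+1) − s_k = (5*k**2 + 31*k + 54)/(k**4 + 16*k**3 + 91*k**2 + 216*k + 180)
(s_(k+1) − s_k) − t_k = 2*(k**2 - k - 18)/(k**4 + 16*k**3 + 91*k**2 + 216*k + 180)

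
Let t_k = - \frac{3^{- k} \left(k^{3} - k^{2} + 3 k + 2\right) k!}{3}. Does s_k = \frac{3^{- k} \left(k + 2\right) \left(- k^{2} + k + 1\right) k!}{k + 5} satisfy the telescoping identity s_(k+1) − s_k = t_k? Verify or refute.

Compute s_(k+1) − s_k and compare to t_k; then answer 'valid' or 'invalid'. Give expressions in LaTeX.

s_(k+1) = -(k + 3)*(k**2 + k - 1)*factorial(k + 1)/(3*3**k*(k + 6))
s_(k+1) − s_k = -(k**5 + 7*k**4 + 10*k**3 + 20*k**2 + 52*k + 21)*factorial(k)/(3*3**k*(k + 5)*(k + 6))
(s_(k+1) − s_k) − t_k = (k**4 + 4*k**3 - 5*k**2 + 20*k + 13)*factorial(k)/(3**k*(k + 5)*(k + 6))

Invalid: residual \frac{3^{- k} \left(k^{4} + 4 k^{3} - 5 k^{2} + 20 k + 13\right) k!}{\left(k + 5\right) \left(k + 6\right)} ≠ 0.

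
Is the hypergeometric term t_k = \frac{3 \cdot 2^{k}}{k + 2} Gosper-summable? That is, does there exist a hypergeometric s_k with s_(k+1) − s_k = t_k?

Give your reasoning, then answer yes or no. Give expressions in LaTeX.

t_(k+1)/t_k = 2*(k + 2)/(k + 3).
Normal form (A,B,C) = (2*k + 4, k + 3, 1).
f must satisfy (2*k + 4)·f(k+1) − (k + 2)·f(k) = 1.
Degrees (1,1,0) ⇒ d ≤ -1.
d = -1 < 0 ⇒ no nonzero polynomial f; not summable.

No. Not Gosper-summable.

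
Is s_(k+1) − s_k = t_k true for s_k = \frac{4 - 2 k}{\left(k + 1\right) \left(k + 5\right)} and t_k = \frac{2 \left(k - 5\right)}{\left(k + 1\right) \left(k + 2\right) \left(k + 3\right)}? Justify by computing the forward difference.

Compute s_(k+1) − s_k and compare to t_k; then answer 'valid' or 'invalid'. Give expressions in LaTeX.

Invalid: residual \frac{6 \left(- 2 k^{2} - k + 31\right)}{k^{5} + 17 k^{4} + 107 k^{3} + 307 k^{2} + 396 k + 180} ≠ 0.

s_(k+1) = 2*(1 - k)/((k + 2)*(k + 6))
s_(k+1) − s_k = 2*(k**2 - 3*k - 19)/(k**4 + 14*k**3 + 65*k**2 + 112*k + 60)
(s_(k+1) − s_k) − t_k = 6*(-2*k**2 - k + 31)/(k**5 + 17*k**4 + 107*k**3 + 307*k**2 + 396*k + 180)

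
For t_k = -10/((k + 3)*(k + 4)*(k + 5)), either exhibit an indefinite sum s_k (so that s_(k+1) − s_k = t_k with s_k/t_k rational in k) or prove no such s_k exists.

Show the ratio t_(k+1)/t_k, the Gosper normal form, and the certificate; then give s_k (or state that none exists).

s_k = 5*k*(-k - 7)/(12*(k + 3)*(k + 4))

r(k) = (k + 3)/(k + 6) after simplifying.
Normal form (A,B,C) = (k + 3, k + 6, 1).
Need (k + 3)·f(k+1) − (k + 5)·f(k) = 1.
d = 2 from the (1,1,0) case.
Match coefficients ⇒ f(k) = k*(k + 7)/24.
Certificate R = B(k−1)f/C = k*(k + 5)*(k + 7)/24 gives s_k = 5*k*(-k - 7)/(12*(k + 3)*(k + 4)).
Check: Δs_k = -10/(k**3 + 12*k**2 + 47*k + 60). ✓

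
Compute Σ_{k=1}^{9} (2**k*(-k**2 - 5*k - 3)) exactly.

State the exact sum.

r(k) = 2*(k**2 + 7*k + 9)/(k**2 + 5*k + 3) after simplifying.
Factor: A=2; B=1; C=k**2 + 5*k + 3.
Key eq: (2)·f(k+1) = (1)·f(k) + (k**2 + 5*k + 3).
From deg A=0, deg B=0, deg C=2: d=2.
A polynomial solution: f(k) = k**2 + k - 1.
R(k) = B(k−1)·f(k)/C(k) = (k**2 + k - 1)/(k**2 + 5*k + 3); s_k = R·t_k = 2**k*(-k**2 - k + 1).
Verify: 2**k*(-k**2 - 5*k - 3) matches t_k.
Sum = s_(10) − s_(1); s_(10) = -111616, s_(1) = -2 ⇒ -111614.

Σ = -111614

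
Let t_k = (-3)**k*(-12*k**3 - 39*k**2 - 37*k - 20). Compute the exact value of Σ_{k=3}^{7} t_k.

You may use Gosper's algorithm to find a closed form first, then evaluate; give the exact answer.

Ratio r(k) = 3*(-12*k**3 - 75*k**2 - 151*k - 108)/(12*k**3 + 39*k**2 + 37*k + 20).
So A=-3 and B=1, with C=k**3 + 13*k**2/4 + 37*k/12 + 5/3.
Solve (-3)·f(k+1) − (1)·f(k) = k**3 + 13*k**2/4 + 37*k/12 + 5/3.
d = 3 from the (0,0,3) case.
Solving with deg f ≤ 3: f(k) = -(3*k**3 + 3*k**2 - 2*k + 2)/12.
R(k) = B(k−1)·f(k)/C(k) = -(3*k**3 + 3*k**2 - 2*k + 2)/(12*k**3 + 39*k**2 + 37*k + 20); s_k = R·t_k = (-3)**k*(3*k**3 + 3*k**2 - 2*k + 2).
Check: Δs_k = (-3)**k*(-12*k**3 - 39*k**2 - 37*k - 20). ✓
Σ_(k=3)^(7) t_k = s_(8) − s_(3) = 11245554 − (-2808) = 11248362.

Σ = 11248362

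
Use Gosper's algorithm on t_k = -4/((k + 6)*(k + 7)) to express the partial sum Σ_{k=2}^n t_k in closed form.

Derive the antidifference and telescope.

Ratio r(k) = (k + 6)/(k + 8).
Normal form (A,B,C) = (k + 6, k + 8, 1).
f must satisfy (k + 6)·f(k+1) − (k + 7)·f(k) = 1.
Degrees (1,1,0) ⇒ d ≤ 1.
Solve for f: f(k) = k/6 (degree 1 ≤ 1).
Certificate R = B(k−1)f/C = k*(k + 7)/6 gives s_k = -2*k/(3*k + 18).
s_(k+1) − s_k = -4/(k**2 + 13*k + 42) = t_k.
Evaluate: s_(n+1) = 2*(-n - 1)/(3*(n + 7)); subtract s_(2) = -1/6 ⇒ S(n) = (1 - n)/(2*(n + 7)).

S(n) = (1 - n)/(2*(n + 7))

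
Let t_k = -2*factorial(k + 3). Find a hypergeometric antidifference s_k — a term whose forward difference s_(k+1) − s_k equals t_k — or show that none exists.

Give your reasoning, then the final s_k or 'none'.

Ratio r(k) = k + 4.
Gosper form: A/B · C(k+1)/C(k) with A=k + 4, B=1, C=1.
Key eq: (k + 4)·f(k+1) = (1)·f(k) + (1).
From deg A=1, deg B=0, deg C=0: d=-1.
Negative degree bound (-1): no f exists, t_k not Gosper-summable.

no hypergeometric antidifference exists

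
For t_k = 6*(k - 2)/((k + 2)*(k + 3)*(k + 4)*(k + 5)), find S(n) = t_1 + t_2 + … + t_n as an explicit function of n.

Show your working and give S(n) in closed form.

r(k) = (k - 1)*(k + 2)/((k - 2)*(k + 6)) after simplifying.
So A=k + 2 and B=k + 6, with C=k - 2.
Key eq: (k + 2)·f(k+1) = (k + 5)·f(k) + (k - 2).
deg f ≤ 3 (via 1,1,1).
Solve for f: f(k) = -k*(k**2 + 9*k + 62)/72 (degree 3 ≤ 3).
Certificate R = B(k−1)f/C = -k*(k + 5)*(k**2 + 9*k + 62)/(72*(k - 2)) gives s_k = k*(-k**2 - 9*k - 62)/(12*(k + 2)*(k + 3)*(k + 4)).
Verify: 6*(k - 2)/(k**4 + 14*k**3 + 71*k**2 + 154*k + 120) matches t_k.
Σ_(k=1)^n t_k = s_(n+1) − s_(1) = ((-n**3 - 12*n**2 - 83*n - 72)/(12*(n**3 + 12*n**2 + 47*n + 60))) − (-1/10), i.e. n*(n**2 + 12*n - 133)/(60*(n**3 + 12*n**2 + 47*n + 60)).

S(n) = n*(n**2 + 12*n - 133)/(60*(n**3 + 12*n**2 + 47*n + 60))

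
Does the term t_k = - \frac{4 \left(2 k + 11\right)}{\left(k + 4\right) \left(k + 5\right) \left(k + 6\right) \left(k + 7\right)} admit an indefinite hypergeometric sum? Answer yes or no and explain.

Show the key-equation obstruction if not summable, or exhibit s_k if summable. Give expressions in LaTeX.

Step 1: r(k) = (k + 4)*(2*k + 13)/((k + 8)*(2*k + 11)).
Normal form (A,B,C) = (k + 4, k + 8, k + 11/2).
f must satisfy (k + 4)·f(k+1) − (k + 7)·f(k) = k + 11/2.
Bound: deg f ≤ 3.
Match coefficients ⇒ f(k) = k*(k + 5)*(k + 10)/48.
Certificate R = B(k−1)f/C = k*(k + 5)*(k + 7)*(k + 10)/(24*(2*k + 11)) gives s_k = k*(-k - 10)/(6*(k**2 + 10*k + 24)).
Check: Δs_k = 4*(-2*k - 11)/(k**4 + 22*k**3 + 179*k**2 + 638*k + 840). ✓

Yes. s_k = \frac{k \left(- k - 10\right)}{6 \left(k^{2} + 10 k + 24\right)}.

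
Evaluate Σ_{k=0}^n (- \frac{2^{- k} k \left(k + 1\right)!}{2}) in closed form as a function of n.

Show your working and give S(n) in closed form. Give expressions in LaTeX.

S(n) = 1 - \frac{2^{- n} \left(n + 2\right)!}{2}

r(k) = (k + 1)*(k + 2)/(2*k) after simplifying.
Take A(k)=k/2 + 1, B(k)=1, C(k)=k.
Key eq: (k/2 + 1)·f(k+1) = (1)·f(k) + (k).
Bound: deg f ≤ 0.
Coefficient equations give f(k) = 2.
Then R = B(k−1)f/C = 2/k, so s_k = R(k)·t_k = -factorial(k + 1)/2**k.
Verify: -k*factorial(k + 1)/(2*2**k) matches t_k.
Evaluate: s_(n+1) = -2**(-n - 1)*factorial(n + 2); subtract s_(0) = -1 ⇒ S(n) = 1 - factorial(n + 2)/(2*2**n).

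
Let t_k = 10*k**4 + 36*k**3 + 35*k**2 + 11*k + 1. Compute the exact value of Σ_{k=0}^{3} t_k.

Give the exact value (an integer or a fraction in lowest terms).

Σ = 2836

The ratio is (10*k**4 + 76*k**3 + 203*k**2 + 229*k + 93)/(10*k**4 + 36*k**3 + 35*k**2 + 11*k + 1).
A = 1, B = 1, C = k**4 + 18*k**3/5 + 7*k**2/2 + 11*k/10 + 1/10.
Solve (1)·f(k+1) − (1)·f(k) = k**4 + 18*k**3/5 + 7*k**2/2 + 11*k/10 + 1/10.
Degrees (0,0,4) ⇒ d ≤ 5.
Match coefficients ⇒ f(k) = k*(2*k**4 + 4*k**3 - 3*k**2 - 3*k + 1)/10.
Get s_k = R·t_k = k*(2*k**4 + 4*k**3 - 3*k**2 - 3*k + 1) with R(k) = B(k−1)f(k)/C(k) = k*(2*k**4 + 4*k**3 - 3*k**2 - 3*k + 1)/(10*k**4 + 36*k**3 + 35*k**2 + 11*k + 1).
s_(k+1) − s_k = 10*k**4 + 36*k**3 + 35*k**2 + 11*k + 1 = t_k.
Telescoping: Σ = s_(4) − s_(0) = 2836 − (0) = 2836.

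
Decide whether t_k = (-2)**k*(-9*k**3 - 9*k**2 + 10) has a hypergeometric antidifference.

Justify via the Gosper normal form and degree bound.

Yes. s_k = (-2)**k*(3*k**3 - 3*k**2 - 2*k - 2).

t_(k+1)/t_k = 2*(-9*(k + 1)**3 - 9*(k + 1)**2 + 10)/(9*k**3 + 9*k**2 - 10).
Take A(k)=-2, B(k)=1, C(k)=k**3 + k**2 - 10/9.
Key eq: (-2)·f(k+1) = (1)·f(k) + (k**3 + k**2 - 10/9).
Bound: deg f ≤ 3.
Match coefficients ⇒ f(k) = -(3*k**3 - 3*k**2 - 2*k - 2)/9.
Get s_k = R·t_k = (-2)**k*(3*k**3 - 3*k**2 - 2*k - 2) with R(k) = B(k−1)f(k)/C(k) = -(3*k**3 - 3*k**2 - 2*k - 2)/(9*k**3 + 9*k**2 - 10).
Δs = (-2)**k*(-9*k**3 - 9*k**2 + 10), as required.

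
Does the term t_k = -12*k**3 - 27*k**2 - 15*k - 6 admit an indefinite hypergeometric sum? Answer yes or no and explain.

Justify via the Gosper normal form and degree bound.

Yes. s_k = 3*k*(-k**3 - k**2 + k - 1).

Compute t_(k+1)/t_k: get (4*k**3 + 21*k**2 + 35*k + 20)/(4*k**3 + 9*k**2 + 5*k + 2).
So A=1 and B=1, with C=k**3 + 9*k**2/4 + 5*k/4 + 1/2.
Set up (1)·f(k+1) − (1)·f(k) − (k**3 + 9*k**2/4 + 5*k/4 + 1/2) = 0.
d = 4 from the (0,0,3) case.
Solving with deg f ≤ 4: f(k) = k*(k**3 + k**2 - k + 1)/4.
So s_k = (B(k−1)f/C)·t_k = (k*(k**3 + k**2 - k + 1)/(4*k**3 + 9*k**2 + 5*k + 2))·t_k = 3*k*(-k**3 - k**2 + k - 1).
Check: Δs_k = -12*k**3 - 27*k**2 - 15*k - 6. ✓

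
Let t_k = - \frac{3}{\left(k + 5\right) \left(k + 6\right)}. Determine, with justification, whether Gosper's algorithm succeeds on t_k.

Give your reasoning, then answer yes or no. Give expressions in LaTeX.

Yes. s_k = - \frac{3 k}{5 k + 25}.

r(k) = (k + 5)/(k + 7) after simplifying.
Normal form (A,B,C) = (k + 5, k + 7, 1).
Key eq: (k + 5)·f(k+1) = (k + 6)·f(k) + (1).
d = 1 from the (1,1,0) case.
Solving with deg f ≤ 1: f(k) = k/5.
So s_k = (B(k−1)f/C)·t_k = (k*(k + 6)/5)·t_k = -3*k/(5*k + 25).
Δs = -3/(k**2 + 11*k + 30), as required.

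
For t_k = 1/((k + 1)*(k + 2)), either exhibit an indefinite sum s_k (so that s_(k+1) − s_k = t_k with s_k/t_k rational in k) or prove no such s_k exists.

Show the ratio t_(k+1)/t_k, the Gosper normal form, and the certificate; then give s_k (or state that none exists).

t_(k+1)/t_k = (k + 1)/(k + 3).
So A=k + 1 and B=k + 3, with C=1.
Solve (k + 1)·f(k+1) − (k + 2)·f(k) = 1.
d = 1 from the (1,1,0) case.
Match coefficients ⇒ f(k) = k.
Certificate R = B(k−1)f/C = k*(k + 2) gives s_k = k/(k + 1).
Verify: 1/(k**2 + 3*k + 2) matches t_k.

s_k = k/(k + 1)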